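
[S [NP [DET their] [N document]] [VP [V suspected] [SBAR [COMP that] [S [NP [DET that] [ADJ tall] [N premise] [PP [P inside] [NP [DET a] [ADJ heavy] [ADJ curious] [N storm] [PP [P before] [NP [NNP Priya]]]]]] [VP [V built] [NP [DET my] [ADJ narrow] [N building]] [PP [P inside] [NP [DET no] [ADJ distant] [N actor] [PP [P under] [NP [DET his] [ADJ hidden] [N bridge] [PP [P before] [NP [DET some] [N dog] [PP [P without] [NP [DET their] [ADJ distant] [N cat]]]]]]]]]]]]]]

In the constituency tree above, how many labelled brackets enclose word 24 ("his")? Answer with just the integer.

10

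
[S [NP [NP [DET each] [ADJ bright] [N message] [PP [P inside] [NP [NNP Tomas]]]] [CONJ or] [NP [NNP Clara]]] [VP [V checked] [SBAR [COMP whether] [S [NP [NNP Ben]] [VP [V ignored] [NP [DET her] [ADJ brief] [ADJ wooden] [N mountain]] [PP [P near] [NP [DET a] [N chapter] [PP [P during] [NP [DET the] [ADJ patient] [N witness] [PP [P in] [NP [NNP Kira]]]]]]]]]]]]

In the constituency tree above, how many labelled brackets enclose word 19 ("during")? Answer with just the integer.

9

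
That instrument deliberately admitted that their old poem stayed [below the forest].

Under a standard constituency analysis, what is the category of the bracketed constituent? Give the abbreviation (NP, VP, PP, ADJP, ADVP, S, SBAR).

PP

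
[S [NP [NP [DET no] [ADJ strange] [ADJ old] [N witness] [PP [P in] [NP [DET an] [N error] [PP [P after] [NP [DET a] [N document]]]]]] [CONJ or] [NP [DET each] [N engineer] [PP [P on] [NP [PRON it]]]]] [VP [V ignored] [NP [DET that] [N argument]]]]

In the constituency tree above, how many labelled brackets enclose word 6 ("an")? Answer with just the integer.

6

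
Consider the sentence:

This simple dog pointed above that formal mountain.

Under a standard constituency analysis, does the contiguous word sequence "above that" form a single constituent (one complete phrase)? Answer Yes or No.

The sequence begins inside the preposition "above" and ends inside the noun phrase "that formal mountain"; it crosses a phrase boundary, so no single node in the tree spans exactly those words.

No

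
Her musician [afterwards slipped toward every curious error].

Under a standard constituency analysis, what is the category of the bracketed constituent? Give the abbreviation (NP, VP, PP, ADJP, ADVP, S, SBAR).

VP

The span is built around the verb "slipped" — a verb phrase (VP).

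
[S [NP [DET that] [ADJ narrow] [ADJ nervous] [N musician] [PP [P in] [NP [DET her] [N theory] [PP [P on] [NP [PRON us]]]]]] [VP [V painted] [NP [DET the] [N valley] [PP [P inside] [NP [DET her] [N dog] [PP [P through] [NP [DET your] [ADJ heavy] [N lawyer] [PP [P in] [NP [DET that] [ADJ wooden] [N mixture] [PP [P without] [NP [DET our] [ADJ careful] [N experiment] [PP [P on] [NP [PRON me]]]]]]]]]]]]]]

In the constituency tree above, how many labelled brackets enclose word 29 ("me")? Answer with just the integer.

Path from the root down to the word: S → VP → NP → PP → NP → PP → NP → PP → NP → PP → NP → PP → NP → PRON. That is 14 enclosing brackets.

14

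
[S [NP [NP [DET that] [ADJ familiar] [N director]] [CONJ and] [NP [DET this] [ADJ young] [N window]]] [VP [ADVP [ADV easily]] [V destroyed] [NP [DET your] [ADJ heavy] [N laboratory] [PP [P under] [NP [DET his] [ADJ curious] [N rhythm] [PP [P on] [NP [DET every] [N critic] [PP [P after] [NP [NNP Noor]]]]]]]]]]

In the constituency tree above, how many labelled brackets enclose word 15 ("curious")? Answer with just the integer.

6

Path from the root down to the word: S → VP → NP → PP → NP → ADJ. That is 6 enclosing brackets.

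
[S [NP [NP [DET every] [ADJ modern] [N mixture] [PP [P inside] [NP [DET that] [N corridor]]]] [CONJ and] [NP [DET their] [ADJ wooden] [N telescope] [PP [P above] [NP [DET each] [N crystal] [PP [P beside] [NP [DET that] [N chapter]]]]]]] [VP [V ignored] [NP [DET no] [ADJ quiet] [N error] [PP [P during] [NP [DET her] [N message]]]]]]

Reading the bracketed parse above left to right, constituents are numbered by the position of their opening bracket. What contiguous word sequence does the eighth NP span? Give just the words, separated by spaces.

The NP opening brackets appear, in order, over: "every modern mixture inside that corridor and their wooden telescope above each crystal beside that chapter"; "every modern mixture inside that corridor"; "that corridor"; "their wooden telescope above each crystal beside that chapter"; "each crystal beside that chapter"; "that chapter"; "no quiet error during her message"; "her message". The eighth one spans "her message".

her message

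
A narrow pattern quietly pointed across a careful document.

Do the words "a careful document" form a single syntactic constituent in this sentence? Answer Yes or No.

Yes

The sequence corresponds to a single NP node — the noun phrase "a careful document".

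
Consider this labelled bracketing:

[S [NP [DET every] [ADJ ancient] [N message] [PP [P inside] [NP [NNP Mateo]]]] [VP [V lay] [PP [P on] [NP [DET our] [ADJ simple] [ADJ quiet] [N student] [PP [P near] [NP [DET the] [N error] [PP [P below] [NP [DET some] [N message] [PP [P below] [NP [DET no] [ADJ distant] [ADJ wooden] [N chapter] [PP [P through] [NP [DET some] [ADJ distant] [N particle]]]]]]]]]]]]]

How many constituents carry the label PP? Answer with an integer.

6

Scanning left to right, an opening `[PP` appears at word positions 4, 7, 12, 15, 18, 23 — 6 in total.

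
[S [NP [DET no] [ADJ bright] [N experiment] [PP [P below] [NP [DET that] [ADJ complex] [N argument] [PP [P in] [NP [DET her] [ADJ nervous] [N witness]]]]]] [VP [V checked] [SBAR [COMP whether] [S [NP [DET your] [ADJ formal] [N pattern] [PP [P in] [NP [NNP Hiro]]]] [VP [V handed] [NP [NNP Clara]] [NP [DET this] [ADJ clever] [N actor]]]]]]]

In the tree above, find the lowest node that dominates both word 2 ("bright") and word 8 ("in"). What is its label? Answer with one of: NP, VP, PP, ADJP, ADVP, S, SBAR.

NP

Word 2 lies under S → NP → ADJ; word 8 lies under S → NP → PP → NP → PP → P. The lowest shared node is the NP.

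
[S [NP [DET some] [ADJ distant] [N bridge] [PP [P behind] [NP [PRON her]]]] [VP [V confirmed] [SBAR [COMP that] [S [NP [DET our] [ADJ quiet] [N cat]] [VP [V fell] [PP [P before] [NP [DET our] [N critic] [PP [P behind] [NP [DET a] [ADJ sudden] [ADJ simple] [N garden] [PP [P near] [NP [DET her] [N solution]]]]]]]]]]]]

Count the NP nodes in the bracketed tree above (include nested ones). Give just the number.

6

The NP constituents are: [NP some distant bridge behind her]; [NP her]; [NP our quiet cat]; [NP our critic behind a sudden simple garden near her solution]; [NP a sudden simple garden near her solution]; [NP her solution]. Total: 6.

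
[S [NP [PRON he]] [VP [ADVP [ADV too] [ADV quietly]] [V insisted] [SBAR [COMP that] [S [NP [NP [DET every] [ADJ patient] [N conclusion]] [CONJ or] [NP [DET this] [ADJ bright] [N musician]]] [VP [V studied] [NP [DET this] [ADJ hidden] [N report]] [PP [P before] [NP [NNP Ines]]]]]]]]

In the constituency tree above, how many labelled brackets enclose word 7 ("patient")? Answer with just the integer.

Counting open brackets not yet closed at "patient": [S [VP [SBAR [S [NP [NP [ADJ = 7.

7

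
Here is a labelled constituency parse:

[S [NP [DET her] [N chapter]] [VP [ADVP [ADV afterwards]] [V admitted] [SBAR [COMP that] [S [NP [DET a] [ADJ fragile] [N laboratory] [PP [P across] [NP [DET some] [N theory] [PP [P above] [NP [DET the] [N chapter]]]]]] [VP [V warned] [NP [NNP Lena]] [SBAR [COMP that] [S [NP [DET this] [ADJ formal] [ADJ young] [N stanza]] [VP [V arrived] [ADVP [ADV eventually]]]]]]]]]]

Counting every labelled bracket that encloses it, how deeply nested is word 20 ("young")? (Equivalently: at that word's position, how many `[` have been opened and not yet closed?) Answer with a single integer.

9

The word sits inside ADJ, which is inside NP, inside S, inside SBAR, inside VP, inside S, inside SBAR, inside VP, inside S — 9 brackets in all.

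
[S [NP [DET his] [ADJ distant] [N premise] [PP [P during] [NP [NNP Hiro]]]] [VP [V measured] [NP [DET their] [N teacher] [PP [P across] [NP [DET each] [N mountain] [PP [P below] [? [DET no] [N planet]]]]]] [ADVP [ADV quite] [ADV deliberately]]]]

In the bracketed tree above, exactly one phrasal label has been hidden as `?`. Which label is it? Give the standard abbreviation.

NP

A constituent whose immediate children are DET 'no', N 'planet' is a noun phrase: NP.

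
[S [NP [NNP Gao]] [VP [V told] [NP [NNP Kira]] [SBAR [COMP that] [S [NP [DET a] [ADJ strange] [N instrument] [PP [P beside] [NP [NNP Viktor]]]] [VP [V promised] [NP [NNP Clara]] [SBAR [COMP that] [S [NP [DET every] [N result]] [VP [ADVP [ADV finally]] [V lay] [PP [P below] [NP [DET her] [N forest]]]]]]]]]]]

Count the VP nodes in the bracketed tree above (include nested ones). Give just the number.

The VP constituents are: [VP told Kira that a strange instrument beside Viktor promised Clara that every result finally lay below her forest]; [VP promised Clara that every result finally lay below her forest]; [VP finally lay below her forest]. Total: 3.

3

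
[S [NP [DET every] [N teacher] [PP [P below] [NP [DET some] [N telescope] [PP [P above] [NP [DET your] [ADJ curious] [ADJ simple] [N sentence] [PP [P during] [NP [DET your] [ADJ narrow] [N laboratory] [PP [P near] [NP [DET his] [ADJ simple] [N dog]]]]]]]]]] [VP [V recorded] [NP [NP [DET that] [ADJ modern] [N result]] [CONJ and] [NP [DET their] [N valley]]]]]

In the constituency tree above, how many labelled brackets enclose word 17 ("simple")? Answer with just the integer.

Counting open brackets not yet closed at "simple": [S [NP [PP [NP [PP [NP [PP [NP [PP [NP [ADJ = 11.

11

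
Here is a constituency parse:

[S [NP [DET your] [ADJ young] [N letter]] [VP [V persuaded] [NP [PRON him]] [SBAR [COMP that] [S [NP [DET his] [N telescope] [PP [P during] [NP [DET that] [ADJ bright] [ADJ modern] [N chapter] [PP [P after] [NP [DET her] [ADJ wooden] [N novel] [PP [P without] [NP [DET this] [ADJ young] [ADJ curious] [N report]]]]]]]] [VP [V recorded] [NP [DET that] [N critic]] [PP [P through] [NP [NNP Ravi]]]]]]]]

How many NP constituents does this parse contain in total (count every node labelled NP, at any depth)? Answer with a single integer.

8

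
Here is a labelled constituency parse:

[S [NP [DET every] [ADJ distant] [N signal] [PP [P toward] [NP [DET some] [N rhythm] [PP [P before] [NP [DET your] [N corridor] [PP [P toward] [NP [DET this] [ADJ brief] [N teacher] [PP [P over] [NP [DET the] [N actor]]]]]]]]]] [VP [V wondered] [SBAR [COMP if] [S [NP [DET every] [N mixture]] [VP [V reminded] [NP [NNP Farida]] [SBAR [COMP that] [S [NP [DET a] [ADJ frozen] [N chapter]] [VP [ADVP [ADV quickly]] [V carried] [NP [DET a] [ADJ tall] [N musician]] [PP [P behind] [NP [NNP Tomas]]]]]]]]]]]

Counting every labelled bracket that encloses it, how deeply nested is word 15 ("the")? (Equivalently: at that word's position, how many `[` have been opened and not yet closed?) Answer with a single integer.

11

Counting open brackets not yet closed at "the": [S [NP [PP [NP [PP [NP [PP [NP [PP [NP [DET = 11.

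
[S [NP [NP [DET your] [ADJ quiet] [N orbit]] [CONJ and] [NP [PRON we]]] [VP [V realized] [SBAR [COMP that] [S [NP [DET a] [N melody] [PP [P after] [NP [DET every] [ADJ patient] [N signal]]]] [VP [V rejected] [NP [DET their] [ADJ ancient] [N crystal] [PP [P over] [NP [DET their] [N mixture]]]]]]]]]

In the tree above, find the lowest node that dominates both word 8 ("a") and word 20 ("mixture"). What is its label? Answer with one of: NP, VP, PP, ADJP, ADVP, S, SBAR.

S

Both words fall inside [S a melody after every patient signal rejected their ancient crystal over their mixture] (words 8–20), and no smaller constituent contains them both. Label: S.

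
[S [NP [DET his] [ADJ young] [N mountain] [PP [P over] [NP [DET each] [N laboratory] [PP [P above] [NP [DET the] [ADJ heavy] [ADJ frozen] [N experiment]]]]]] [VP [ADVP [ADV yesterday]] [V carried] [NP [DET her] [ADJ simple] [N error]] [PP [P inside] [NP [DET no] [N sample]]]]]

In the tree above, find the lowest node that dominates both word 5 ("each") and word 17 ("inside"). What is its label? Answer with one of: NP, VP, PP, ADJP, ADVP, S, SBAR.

S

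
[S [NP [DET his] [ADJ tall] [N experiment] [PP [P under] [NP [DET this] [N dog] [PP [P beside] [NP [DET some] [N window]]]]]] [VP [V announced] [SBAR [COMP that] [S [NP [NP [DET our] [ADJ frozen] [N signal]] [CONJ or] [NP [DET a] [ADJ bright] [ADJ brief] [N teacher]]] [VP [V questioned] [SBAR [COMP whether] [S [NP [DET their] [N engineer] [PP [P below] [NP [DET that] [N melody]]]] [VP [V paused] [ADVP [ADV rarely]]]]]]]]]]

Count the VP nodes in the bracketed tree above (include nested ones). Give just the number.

3

The VP constituents are: [VP announced that our frozen signal or a bright brief teacher questioned whether their engineer below that melody paused rarely]; [VP questioned whether their engineer below that melody paused rarely]; [VP paused rarely]. Total: 3.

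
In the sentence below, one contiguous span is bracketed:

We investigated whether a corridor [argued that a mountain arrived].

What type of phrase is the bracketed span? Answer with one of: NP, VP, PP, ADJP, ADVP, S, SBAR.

VP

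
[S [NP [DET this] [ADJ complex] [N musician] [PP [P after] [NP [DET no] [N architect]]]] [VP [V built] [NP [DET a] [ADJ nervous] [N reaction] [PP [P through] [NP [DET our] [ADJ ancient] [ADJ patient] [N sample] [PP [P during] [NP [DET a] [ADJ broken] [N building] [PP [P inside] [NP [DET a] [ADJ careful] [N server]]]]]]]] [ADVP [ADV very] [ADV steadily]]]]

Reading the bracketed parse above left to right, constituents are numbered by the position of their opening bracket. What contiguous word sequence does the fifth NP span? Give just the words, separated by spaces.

a broken building inside a careful server

The NP opening brackets appear, in order, over: "this complex musician after no architect"; "no architect"; "a nervous reaction through our ancient patient sample during a broken building inside a careful server"; "our ancient patient sample during a broken building inside a careful server"; "a broken building inside a careful server"; "a careful server". The fifth one spans "a broken building inside a careful server".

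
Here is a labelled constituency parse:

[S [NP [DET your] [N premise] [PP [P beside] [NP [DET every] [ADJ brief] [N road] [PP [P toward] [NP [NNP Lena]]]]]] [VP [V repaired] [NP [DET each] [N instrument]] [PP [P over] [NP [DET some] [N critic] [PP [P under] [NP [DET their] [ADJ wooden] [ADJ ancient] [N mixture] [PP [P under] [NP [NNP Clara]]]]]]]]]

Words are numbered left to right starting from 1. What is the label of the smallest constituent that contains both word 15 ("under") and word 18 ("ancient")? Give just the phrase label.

PP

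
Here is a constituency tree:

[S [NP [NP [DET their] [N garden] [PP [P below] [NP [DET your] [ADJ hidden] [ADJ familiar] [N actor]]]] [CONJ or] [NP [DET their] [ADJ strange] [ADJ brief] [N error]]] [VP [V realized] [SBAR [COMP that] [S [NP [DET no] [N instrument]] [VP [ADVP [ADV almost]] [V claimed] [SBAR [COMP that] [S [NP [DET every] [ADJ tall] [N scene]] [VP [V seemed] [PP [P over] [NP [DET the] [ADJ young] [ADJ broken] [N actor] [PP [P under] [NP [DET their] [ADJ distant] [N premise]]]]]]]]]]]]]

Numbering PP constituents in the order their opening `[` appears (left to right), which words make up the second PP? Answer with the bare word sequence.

over the young broken actor under their distant premise

The PP opening brackets appear, in order, over: "below your hidden familiar actor"; "over the young broken actor under their distant premise"; "under their distant premise". The second one spans "over the young broken actor under their distant premise".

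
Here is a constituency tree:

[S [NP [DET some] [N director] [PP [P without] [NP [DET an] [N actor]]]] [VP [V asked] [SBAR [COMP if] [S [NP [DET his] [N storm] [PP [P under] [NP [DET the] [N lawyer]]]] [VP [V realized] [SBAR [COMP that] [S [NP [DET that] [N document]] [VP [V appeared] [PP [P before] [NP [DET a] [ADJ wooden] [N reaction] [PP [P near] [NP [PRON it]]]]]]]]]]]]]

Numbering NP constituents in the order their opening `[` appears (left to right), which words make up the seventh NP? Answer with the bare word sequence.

it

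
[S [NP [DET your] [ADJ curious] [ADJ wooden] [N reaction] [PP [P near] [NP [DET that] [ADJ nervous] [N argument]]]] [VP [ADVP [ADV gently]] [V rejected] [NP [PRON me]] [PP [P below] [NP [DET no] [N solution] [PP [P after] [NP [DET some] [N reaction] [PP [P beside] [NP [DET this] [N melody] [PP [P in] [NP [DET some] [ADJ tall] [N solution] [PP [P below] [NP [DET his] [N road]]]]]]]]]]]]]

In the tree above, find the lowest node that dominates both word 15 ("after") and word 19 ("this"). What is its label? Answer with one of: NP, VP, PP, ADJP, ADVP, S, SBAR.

PP

The smallest bracket enclosing both words is [PP after some reaction beside this melody in some tall solution below his road], so the label is PP.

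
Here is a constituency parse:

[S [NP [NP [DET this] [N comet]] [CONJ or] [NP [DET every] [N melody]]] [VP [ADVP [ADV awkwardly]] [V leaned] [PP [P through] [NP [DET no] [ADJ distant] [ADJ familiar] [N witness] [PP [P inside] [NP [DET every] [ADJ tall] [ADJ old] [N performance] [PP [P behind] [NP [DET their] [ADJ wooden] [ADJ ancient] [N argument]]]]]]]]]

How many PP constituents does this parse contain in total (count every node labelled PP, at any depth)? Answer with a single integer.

3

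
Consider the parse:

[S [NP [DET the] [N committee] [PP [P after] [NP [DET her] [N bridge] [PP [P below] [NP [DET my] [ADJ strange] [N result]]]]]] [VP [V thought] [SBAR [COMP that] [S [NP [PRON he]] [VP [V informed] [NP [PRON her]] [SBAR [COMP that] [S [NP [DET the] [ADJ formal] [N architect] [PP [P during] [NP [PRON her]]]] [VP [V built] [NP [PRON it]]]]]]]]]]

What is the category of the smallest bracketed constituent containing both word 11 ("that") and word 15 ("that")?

SBAR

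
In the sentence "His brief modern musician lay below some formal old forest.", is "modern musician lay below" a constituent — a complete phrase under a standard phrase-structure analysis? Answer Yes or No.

No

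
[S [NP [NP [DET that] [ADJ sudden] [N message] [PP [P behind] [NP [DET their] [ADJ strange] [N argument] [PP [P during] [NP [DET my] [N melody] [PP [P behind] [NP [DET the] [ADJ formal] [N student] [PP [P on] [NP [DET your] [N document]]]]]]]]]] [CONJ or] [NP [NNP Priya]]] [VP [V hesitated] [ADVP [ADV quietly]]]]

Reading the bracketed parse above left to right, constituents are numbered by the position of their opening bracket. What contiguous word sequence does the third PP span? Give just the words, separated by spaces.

behind the formal student on your document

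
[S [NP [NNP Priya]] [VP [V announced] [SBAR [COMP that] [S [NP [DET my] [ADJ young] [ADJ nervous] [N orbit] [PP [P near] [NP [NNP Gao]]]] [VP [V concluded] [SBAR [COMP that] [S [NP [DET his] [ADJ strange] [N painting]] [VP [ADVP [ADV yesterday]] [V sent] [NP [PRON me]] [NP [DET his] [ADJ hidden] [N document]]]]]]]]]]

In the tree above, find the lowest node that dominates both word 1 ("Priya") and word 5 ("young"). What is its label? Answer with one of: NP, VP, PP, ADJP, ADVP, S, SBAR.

S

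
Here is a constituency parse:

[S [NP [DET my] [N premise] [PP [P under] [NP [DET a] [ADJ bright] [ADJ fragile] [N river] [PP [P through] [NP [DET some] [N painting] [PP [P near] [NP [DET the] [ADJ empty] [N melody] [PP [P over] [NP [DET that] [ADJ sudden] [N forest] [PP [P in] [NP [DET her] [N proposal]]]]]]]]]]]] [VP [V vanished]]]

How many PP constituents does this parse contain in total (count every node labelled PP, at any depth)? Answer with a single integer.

Scanning left to right, an opening `[PP` appears at word positions 3, 8, 11, 15, 19 — 5 in total.

5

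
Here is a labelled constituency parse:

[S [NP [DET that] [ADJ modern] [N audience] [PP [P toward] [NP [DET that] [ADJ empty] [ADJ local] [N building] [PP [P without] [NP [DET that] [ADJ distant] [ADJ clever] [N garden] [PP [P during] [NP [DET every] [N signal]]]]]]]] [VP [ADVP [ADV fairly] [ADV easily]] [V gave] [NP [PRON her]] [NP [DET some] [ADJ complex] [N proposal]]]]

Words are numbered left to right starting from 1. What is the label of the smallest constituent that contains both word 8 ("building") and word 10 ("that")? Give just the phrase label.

The smallest bracket enclosing both words is [NP that empty local building without that distant clever garden during every signal], so the label is NP.

NP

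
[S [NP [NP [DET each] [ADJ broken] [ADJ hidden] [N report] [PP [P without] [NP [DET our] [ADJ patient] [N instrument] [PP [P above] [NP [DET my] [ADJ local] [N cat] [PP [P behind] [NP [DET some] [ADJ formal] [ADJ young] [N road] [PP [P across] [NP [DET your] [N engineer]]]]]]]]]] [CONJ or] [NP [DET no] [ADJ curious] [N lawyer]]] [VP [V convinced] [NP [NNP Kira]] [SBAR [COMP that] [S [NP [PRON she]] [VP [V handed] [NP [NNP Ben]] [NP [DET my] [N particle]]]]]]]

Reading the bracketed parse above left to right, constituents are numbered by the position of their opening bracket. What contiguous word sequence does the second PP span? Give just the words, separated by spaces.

above my local cat behind some formal young road across your engineer

Opening `[PP` markers occur at word positions 5, 9, 13, 18; the second of these opens the constituent [PP above my local cat behind some formal young road across your engineer].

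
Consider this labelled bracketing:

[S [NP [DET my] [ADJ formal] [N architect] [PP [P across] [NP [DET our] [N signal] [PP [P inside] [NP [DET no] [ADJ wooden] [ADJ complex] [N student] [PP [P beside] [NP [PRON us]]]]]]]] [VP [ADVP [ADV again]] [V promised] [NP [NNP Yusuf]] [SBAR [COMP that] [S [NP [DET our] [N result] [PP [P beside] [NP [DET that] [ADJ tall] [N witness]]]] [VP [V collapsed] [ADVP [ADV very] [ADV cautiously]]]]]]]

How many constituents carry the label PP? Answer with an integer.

The PP constituents are: [PP across our signal inside no wooden complex student beside us]; [PP inside no wooden complex student beside us]; [PP beside us]; [PP beside that tall witness]. Total: 4.

4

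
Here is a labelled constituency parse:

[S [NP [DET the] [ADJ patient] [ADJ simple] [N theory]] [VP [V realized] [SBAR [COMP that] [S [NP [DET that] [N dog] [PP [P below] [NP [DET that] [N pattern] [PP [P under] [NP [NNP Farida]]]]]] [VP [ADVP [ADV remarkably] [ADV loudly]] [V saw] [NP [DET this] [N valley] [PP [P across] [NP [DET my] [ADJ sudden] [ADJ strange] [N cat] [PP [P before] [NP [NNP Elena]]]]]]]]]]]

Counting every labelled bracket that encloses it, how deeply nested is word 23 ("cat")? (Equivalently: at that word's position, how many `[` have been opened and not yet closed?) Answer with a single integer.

9

Path from the root down to the word: S → VP → SBAR → S → VP → NP → PP → NP → N. That is 9 enclosing brackets.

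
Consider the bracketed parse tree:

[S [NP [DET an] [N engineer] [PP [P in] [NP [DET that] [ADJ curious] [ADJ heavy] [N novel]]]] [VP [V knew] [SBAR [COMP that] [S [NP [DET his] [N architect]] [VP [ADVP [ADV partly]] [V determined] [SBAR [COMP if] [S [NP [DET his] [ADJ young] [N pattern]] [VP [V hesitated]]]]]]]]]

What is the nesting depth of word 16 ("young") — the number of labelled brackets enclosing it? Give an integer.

9

Counting open brackets not yet closed at "young": [S [VP [SBAR [S [VP [SBAR [S [NP [ADJ = 9.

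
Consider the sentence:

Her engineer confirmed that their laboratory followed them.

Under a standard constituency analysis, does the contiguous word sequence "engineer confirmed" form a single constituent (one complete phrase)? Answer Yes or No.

No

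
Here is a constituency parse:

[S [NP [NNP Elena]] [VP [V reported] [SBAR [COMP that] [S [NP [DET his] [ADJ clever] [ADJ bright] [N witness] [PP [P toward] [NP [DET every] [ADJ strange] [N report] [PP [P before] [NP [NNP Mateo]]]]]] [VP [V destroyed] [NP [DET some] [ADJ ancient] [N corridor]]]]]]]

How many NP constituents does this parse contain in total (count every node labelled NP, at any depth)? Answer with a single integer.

Listing each NP by its span: [NP Elena]; [NP his clever bright witness toward every strange report before Mateo]; [NP every strange report before Mateo]; [NP Mateo]; [NP some ancient corridor] — that makes 5.

5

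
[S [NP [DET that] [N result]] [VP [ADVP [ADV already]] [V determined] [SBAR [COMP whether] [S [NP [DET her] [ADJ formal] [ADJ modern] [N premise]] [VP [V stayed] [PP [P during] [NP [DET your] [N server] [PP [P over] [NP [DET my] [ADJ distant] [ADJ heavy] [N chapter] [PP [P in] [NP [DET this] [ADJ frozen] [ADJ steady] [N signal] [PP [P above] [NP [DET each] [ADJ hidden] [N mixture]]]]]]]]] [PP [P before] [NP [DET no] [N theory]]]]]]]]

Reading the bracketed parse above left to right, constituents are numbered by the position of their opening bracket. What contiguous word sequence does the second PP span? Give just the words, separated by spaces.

In left-to-right order the PP constituents are "during your server over my distant heavy chapter in this frozen steady signal above each hidden mixture"; "over my distant heavy chapter in this frozen steady signal above each hidden mixture"; "in this frozen steady signal above each hidden mixture"; "above each hidden mixture"; "before no theory". Number 2 is "over my distant heavy chapter in this frozen steady signal above each hidden mixture".

over my distant heavy chapter in this frozen steady signal above each hidden mixture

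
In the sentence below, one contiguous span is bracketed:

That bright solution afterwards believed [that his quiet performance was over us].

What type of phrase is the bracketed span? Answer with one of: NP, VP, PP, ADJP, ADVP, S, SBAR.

"that" is the head of the bracketed span, so the span is a subordinate clause: SBAR.

SBAR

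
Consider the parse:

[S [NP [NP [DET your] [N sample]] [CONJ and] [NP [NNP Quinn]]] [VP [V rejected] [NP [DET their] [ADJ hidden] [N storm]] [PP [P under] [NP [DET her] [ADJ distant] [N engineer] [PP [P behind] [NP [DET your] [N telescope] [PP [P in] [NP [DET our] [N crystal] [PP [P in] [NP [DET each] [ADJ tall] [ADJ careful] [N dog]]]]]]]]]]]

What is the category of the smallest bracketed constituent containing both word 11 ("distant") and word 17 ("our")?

NP

The smallest bracket enclosing both words is [NP her distant engineer behind your telescope in our crystal in each tall careful dog], so the label is NP.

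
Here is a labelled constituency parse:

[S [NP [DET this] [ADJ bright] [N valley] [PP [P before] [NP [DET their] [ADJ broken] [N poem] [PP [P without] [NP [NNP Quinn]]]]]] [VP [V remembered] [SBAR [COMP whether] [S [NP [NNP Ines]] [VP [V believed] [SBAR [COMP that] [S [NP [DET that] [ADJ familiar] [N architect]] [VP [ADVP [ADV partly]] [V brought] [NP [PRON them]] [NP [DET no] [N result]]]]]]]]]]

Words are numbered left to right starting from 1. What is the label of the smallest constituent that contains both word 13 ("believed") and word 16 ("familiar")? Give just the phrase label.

VP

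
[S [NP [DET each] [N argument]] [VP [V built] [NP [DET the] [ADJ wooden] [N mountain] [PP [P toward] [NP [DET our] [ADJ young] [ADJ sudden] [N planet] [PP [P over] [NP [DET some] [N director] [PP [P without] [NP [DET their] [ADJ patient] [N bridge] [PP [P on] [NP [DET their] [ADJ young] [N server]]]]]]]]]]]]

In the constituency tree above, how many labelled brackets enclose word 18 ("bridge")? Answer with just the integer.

10

Counting open brackets not yet closed at "bridge": [S [VP [NP [PP [NP [PP [NP [PP [NP [N = 10.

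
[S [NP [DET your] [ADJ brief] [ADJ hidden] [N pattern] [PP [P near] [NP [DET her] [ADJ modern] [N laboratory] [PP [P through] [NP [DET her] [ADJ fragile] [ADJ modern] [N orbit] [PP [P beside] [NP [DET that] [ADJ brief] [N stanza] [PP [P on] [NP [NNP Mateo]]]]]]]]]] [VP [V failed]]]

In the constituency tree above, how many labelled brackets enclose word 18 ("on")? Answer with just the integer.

10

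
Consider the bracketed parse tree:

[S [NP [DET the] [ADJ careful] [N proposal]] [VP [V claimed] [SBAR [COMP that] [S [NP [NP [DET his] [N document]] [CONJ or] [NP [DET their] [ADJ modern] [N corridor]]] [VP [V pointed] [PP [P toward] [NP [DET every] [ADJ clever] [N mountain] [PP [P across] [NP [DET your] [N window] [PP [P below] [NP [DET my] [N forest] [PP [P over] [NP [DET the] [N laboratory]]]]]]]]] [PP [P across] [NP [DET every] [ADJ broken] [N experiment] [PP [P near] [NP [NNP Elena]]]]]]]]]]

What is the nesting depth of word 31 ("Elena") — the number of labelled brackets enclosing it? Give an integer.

10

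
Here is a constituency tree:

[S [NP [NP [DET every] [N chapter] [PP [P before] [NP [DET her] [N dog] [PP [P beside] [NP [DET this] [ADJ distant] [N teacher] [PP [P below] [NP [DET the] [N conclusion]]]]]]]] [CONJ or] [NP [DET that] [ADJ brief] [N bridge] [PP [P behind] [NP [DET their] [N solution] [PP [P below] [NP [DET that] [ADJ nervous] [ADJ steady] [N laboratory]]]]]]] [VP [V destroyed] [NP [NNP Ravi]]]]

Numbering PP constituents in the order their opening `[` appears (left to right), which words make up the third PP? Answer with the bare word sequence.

The PP opening brackets appear, in order, over: "before her dog beside this distant teacher below the conclusion"; "beside this distant teacher below the conclusion"; "below the conclusion"; "behind their solution below that nervous steady laboratory"; "below that nervous steady laboratory". The third one spans "below the conclusion".

below the conclusion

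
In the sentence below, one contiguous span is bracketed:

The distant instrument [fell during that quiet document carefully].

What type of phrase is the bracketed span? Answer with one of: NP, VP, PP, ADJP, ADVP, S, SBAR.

VP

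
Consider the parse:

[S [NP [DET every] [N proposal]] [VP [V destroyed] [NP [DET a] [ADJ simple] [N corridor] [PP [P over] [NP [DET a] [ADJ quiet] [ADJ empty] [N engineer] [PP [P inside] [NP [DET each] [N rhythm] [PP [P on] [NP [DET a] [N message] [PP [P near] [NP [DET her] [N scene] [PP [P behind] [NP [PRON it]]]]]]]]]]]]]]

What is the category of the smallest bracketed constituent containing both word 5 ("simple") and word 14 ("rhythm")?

NP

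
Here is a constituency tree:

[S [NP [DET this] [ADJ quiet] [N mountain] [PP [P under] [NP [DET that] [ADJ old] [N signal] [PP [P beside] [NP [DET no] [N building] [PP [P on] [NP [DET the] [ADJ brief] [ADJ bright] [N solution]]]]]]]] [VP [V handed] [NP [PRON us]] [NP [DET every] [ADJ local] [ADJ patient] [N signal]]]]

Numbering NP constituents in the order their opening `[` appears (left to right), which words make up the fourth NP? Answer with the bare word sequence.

the brief bright solution

Opening `[NP` markers occur at word positions 1, 5, 9, 12, 17, 18; the fourth of these opens the constituent [NP the brief bright solution].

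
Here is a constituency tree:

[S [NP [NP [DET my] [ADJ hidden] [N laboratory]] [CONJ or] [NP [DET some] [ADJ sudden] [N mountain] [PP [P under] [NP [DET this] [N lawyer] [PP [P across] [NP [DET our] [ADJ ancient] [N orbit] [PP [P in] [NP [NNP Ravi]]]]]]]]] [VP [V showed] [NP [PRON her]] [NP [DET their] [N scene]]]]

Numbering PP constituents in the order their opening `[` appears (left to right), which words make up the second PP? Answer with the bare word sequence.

across our ancient orbit in Ravi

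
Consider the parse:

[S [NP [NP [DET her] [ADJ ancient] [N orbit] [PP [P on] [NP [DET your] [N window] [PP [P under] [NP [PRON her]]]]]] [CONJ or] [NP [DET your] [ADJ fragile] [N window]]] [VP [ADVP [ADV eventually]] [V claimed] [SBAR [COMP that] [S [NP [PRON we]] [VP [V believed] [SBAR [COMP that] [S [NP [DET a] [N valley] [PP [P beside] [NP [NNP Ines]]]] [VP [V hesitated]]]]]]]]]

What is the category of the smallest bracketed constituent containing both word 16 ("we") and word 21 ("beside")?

S

Word 16 lies under S → VP → SBAR → S → NP → PRON; word 21 lies under S → VP → SBAR → S → VP → SBAR → S → NP → PP → P. The lowest shared node is the S.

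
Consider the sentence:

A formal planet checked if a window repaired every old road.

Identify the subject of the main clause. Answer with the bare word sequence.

The subject of the main clause is the NP immediately before the verb "checked": "a formal planet".

a formal planet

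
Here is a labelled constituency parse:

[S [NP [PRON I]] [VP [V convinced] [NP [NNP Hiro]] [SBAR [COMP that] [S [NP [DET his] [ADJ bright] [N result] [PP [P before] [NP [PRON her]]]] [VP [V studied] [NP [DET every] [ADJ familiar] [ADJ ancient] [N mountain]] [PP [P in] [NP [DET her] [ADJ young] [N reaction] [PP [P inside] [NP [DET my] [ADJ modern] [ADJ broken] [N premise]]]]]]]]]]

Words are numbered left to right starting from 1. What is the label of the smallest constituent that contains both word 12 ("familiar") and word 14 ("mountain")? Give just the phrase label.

NP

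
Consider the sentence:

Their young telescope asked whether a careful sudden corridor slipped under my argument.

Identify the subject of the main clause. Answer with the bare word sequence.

"their young telescope" is the NP that combines with the VP headed by "asked" to form the main clause — the subject.

their young telescope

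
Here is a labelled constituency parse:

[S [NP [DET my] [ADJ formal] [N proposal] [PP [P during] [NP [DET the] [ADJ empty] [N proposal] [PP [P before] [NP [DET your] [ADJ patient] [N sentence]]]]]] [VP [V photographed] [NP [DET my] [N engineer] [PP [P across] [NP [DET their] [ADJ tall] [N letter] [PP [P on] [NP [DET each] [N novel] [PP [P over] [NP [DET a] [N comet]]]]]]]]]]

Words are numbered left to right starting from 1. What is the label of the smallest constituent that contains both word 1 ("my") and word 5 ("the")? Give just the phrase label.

NP

Both words fall inside [NP my formal proposal during the empty proposal before your patient sentence] (words 1–11), and no smaller constituent contains them both. Label: NP.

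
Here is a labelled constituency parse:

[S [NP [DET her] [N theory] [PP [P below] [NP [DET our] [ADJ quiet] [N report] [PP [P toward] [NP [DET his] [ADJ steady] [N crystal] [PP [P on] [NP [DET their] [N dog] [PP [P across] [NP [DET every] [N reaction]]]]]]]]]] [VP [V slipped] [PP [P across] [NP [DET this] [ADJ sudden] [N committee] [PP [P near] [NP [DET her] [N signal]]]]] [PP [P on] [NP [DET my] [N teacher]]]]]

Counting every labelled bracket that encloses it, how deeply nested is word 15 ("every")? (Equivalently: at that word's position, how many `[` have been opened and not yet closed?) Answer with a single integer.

Counting open brackets not yet closed at "every": [S [NP [PP [NP [PP [NP [PP [NP [PP [NP [DET = 11.

11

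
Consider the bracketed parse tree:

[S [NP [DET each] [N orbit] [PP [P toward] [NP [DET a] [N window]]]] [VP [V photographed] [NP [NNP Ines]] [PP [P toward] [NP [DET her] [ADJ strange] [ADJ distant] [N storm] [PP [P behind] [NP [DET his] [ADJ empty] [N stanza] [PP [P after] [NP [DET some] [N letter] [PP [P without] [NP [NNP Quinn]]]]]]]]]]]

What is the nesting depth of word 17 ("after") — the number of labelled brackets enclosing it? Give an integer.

8

Path from the root down to the word: S → VP → PP → NP → PP → NP → PP → P. That is 8 enclosing brackets.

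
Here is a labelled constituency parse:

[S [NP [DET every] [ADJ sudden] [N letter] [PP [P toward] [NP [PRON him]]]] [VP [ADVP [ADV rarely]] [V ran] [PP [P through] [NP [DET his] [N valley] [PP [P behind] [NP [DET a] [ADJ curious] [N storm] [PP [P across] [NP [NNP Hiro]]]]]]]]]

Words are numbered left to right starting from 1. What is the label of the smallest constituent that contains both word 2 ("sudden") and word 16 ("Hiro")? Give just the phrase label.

S

Both words fall inside [S every sudden letter toward him rarely ran through his valley behind a curious storm across Hiro] (words 1–16), and no smaller constituent contains them both. Label: S.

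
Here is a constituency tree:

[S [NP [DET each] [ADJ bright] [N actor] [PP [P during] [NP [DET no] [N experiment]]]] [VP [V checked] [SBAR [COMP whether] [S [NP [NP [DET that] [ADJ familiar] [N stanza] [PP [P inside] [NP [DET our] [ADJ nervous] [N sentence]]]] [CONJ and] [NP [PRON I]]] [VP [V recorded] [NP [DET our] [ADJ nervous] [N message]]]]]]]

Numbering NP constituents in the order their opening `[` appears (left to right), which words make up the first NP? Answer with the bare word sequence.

each bright actor during no experiment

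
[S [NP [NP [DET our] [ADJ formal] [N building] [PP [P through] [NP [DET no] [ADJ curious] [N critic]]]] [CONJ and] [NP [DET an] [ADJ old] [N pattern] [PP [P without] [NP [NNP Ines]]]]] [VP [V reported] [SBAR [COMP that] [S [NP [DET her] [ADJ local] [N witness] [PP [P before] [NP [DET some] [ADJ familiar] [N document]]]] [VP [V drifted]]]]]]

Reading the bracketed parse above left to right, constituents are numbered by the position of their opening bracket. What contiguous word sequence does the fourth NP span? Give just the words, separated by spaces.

Opening `[NP` markers occur at word positions 1, 1, 5, 9, 13, 16, 20; the fourth of these opens the constituent [NP an old pattern without Ines].

an old pattern without Ines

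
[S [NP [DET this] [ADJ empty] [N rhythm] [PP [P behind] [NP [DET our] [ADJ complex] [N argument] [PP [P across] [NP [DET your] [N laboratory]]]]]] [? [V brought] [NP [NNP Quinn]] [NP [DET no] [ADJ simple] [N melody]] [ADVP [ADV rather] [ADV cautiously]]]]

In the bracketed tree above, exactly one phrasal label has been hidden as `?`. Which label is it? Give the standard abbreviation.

VP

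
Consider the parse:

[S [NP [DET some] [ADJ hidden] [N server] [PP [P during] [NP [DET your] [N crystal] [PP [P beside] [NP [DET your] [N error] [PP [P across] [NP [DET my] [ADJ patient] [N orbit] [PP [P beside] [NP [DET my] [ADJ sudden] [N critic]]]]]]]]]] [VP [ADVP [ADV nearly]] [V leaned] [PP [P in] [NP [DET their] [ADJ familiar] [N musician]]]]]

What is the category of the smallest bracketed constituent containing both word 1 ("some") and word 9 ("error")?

Word 1 lies under S → NP → DET; word 9 lies under S → NP → PP → NP → PP → NP → N. The lowest shared node is the NP.

NP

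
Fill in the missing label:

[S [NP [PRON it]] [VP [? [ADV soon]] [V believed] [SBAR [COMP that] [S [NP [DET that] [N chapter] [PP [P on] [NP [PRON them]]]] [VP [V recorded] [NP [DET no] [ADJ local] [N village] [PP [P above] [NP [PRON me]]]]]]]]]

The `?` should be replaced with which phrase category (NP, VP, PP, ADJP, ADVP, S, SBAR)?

The `?` node immediately contains: ADV 'soon'. That is the internal structure of an adverb phrase, so the label is ADVP.

ADVP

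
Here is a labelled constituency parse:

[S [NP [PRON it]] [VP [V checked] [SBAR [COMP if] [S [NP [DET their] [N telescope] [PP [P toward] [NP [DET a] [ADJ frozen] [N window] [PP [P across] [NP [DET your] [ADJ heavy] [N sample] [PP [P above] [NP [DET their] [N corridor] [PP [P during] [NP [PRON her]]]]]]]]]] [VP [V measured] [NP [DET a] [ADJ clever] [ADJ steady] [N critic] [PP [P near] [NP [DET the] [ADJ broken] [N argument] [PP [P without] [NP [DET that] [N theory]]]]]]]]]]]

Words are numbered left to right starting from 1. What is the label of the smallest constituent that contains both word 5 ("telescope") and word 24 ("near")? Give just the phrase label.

Both words fall inside [S their telescope toward a frozen window across your heavy sample above their corridor during her measured a clever steady critic near the broken argument without that theory] (words 4–30), and no smaller constituent contains them both. Label: S.

S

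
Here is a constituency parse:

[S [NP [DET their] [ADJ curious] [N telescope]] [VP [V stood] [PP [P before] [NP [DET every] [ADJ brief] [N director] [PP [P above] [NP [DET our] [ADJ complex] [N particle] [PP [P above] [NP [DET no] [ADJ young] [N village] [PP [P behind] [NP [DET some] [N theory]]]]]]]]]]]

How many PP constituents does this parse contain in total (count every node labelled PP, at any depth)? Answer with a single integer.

4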